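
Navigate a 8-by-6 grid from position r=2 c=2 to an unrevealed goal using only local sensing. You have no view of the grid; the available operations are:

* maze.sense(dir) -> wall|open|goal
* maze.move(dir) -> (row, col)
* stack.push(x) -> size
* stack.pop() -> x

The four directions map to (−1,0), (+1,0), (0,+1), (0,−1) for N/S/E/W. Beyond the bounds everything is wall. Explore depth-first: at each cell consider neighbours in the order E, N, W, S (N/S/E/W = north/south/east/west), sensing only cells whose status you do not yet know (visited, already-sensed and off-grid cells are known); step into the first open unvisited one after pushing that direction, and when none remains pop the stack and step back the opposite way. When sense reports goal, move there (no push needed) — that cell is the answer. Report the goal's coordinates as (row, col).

~$ maze.sense dir→east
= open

~$ stack.push x→east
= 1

~$ maze.move dir→east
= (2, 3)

~$ maze.sense dir→east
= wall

~$ maze.sense dir→north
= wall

~$ maze.sense dir→south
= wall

~$ stack.pop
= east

~$ maze.move dir→west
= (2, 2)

~$ maze.sense dir→north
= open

~$ stack.push x→north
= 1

~$ maze.move dir→north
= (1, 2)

~$ maze.sense dir→north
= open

~$ stack.push x→north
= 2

~$ maze.move dir→north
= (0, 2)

~$ maze.sense dir→east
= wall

~$ maze.sense dir→west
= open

~$ stack.push x→west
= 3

~$ maze.move dir→west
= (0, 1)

~$ maze.sense dir→west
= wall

~$ maze.sense dir→south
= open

~$ stack.push x→south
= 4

~$ maze.move dir→south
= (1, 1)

~$ maze.sense dir→west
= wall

~$ maze.sense dir→south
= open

~$ stack.push x→south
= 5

~$ maze.move dir→south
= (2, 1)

~$ maze.sense dir→west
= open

~$ stack.push x→west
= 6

~$ maze.move dir→west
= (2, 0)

~$ maze.sense dir→south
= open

~$ stack.push x→south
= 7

~$ maze.move dir→south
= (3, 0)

~$ maze.sense dir→east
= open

~$ stack.push x→east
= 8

~$ maze.move dir→east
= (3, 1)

~$ maze.sense dir→east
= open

~$ stack.push x→east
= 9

~$ maze.move dir→east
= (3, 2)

~$ maze.sense dir→south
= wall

~$ stack.pop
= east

~$ maze.move dir→west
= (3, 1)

~$ maze.sense dir→south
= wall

~$ stack.pop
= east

~$ maze.move dir→west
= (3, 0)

~$ maze.sense dir→south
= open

~$ stack.push x→south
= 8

~$ maze.move dir→south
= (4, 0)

~$ maze.sense dir→south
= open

~$ stack.push x→south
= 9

~$ maze.move dir→south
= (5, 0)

~$ maze.sense dir→east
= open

~$ stack.push x→east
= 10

~$ maze.move dir→east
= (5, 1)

~$ maze.sense dir→east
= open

~$ stack.push x→east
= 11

~$ maze.move dir→east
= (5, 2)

~$ maze.sense dir→east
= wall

~$ maze.sense dir→south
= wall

~$ stack.pop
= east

~$ maze.move dir→west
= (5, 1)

~$ maze.sense dir→south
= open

~$ stack.push x→south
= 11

~$ maze.move dir→south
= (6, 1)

~$ maze.sense dir→west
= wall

~$ maze.sense dir→south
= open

~$ stack.push x→south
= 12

~$ maze.move dir→south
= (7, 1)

~$ maze.sense dir→east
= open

~$ stack.push x→east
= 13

~$ maze.move dir→east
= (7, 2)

~$ maze.sense dir→east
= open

~$ stack.push x→east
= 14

~$ maze.move dir→east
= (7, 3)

~$ maze.sense dir→east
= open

~$ stack.push x→east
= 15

~$ maze.move dir→east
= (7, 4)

~$ maze.sense dir→east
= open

~$ stack.push x→east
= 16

~$ maze.move dir→east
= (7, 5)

~$ maze.sense dir→north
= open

~$ stack.push x→north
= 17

~$ maze.move dir→north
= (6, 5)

~$ maze.sense dir→north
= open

~$ stack.push x→north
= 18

~$ maze.move dir→north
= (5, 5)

~$ maze.sense dir→north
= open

~$ stack.push x→north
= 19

~$ maze.move dir→north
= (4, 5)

~$ maze.sense dir→north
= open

~$ stack.push x→north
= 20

~$ maze.move dir→north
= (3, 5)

~$ maze.sense dir→north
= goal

~$ maze.move dir→north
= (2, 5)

Answer: (2, 5)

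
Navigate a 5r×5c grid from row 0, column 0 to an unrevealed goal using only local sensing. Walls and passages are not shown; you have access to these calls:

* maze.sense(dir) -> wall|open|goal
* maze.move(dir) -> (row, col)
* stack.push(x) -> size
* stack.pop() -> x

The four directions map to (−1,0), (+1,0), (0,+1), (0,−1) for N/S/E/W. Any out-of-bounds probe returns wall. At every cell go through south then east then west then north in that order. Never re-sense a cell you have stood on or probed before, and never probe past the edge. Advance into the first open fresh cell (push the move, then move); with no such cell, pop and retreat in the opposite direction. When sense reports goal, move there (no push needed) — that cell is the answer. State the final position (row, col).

% sense dir→south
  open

% push x→south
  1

% move dir→south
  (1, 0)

% sense dir→south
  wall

% sense dir→east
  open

% push x→east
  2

% move dir→east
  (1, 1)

% sense dir→south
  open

% push x→south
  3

% move dir→south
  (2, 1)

% sense dir→south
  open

% push x→south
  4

% move dir→south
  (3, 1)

% sense dir→south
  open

% push x→south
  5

% move dir→south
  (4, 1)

% sense dir→east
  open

% push x→east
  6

% move dir→east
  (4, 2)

% sense dir→east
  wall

% sense dir→north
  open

% push x→north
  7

% move dir→north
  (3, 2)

% sense dir→east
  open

% push x→east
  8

% move dir→east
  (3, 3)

% sense dir→east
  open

% push x→east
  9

% move dir→east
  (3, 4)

% sense dir→south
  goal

% move dir→south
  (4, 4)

Answer: (4, 4)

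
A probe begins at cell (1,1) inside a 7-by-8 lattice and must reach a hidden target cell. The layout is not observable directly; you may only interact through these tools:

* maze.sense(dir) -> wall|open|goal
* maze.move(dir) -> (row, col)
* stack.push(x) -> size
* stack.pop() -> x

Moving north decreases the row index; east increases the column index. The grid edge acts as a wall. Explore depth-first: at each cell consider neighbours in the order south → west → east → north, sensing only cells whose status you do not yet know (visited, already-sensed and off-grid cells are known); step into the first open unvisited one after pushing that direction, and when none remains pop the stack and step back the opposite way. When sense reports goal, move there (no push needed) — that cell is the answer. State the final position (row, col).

// 1. maze.sense(dir=south) == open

// 2. stack.push(x=south) == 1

// 3. maze.move(dir=south) == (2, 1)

// 4. maze.sense(dir=south) == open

// 5. stack.push(x=south) == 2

// 6. maze.move(dir=south) == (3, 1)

// 7. maze.sense(dir=south) == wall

// 8. maze.sense(dir=west) == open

// 9. stack.push(x=west) == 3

// 10. maze.move(dir=west) == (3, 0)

// 11. maze.sense(dir=south) == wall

// 12. maze.sense(dir=north) == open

// 13. stack.push(x=north) == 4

// 14. maze.move(dir=north) == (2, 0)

// 15. maze.sense(dir=north) == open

// 16. stack.push(x=north) == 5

// 17. maze.move(dir=north) == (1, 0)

// 18. maze.sense(dir=north) == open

// 19. stack.push(x=north) == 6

// 20. maze.move(dir=north) == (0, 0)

// 21. maze.sense(dir=east) == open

// 22. stack.push(x=east) == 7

// 23. maze.move(dir=east) == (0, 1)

// 24. maze.sense(dir=east) == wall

// 25. stack.pop() == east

// 26. maze.move(dir=west) == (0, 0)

// 27. stack.pop() == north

// 28. maze.move(dir=south) == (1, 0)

// 29. stack.pop() == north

// 30. maze.move(dir=south) == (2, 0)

// 31. stack.pop() == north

// 32. maze.move(dir=south) == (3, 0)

// 33. stack.pop() == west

// 34. maze.move(dir=east) == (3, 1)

// 35. maze.sense(dir=east) == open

// 36. stack.push(x=east) == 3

// 37. maze.move(dir=east) == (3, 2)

// 38. maze.sense(dir=south) == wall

// 39. maze.sense(dir=east) == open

// 40. stack.push(x=east) == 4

// 41. maze.move(dir=east) == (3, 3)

// 42. maze.sense(dir=south) == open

// 43. stack.push(x=south) == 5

// 44. maze.move(dir=south) == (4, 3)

// 45. maze.sense(dir=south) == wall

// 46. maze.sense(dir=east) == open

// 47. stack.push(x=east) == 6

// 48. maze.move(dir=east) == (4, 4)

// 49. maze.sense(dir=south) == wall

// 50. maze.sense(dir=east) == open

// 51. stack.push(x=east) == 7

// 52. maze.move(dir=east) == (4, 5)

// 53. maze.sense(dir=south) == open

// 54. stack.push(x=south) == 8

// 55. maze.move(dir=south) == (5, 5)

// 56. maze.sense(dir=south) == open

// 57. stack.push(x=south) == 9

// 58. maze.move(dir=south) == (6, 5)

// 59. maze.sense(dir=west) == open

// 60. stack.push(x=west) == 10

// 61. maze.move(dir=west) == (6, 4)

// 62. maze.sense(dir=west) == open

// 63. stack.push(x=west) == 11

// 64. maze.move(dir=west) == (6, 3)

// 65. maze.sense(dir=west) == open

// 66. stack.push(x=west) == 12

// 67. maze.move(dir=west) == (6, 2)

// 68. maze.sense(dir=west) == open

// 69. stack.push(x=west) == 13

// 70. maze.move(dir=west) == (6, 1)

// 71. maze.sense(dir=west) == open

// 72. stack.push(x=west) == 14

// 73. maze.move(dir=west) == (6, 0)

// 74. maze.sense(dir=north) == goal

// 75. maze.move(dir=north) == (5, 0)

Answer: (5, 0)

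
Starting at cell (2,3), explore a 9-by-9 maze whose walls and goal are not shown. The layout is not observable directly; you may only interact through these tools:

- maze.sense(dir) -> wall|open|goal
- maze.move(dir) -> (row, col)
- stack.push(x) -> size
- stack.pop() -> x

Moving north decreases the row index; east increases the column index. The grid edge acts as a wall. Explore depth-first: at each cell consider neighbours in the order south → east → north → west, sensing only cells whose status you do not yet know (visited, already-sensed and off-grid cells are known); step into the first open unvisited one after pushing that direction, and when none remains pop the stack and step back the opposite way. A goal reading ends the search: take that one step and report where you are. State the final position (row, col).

→ maze.sense(dir='south')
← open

→ stack.push(x='south')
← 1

→ maze.move(dir='south')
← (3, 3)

→ maze.sense(dir='south')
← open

→ stack.push(x='south')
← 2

→ maze.move(dir='south')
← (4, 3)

→ maze.sense(dir='south')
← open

→ stack.push(x='south')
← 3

→ maze.move(dir='south')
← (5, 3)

→ maze.sense(dir='south')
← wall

→ maze.sense(dir='east')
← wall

→ maze.sense(dir='west')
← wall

→ stack.pop()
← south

→ maze.move(dir='north')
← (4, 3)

→ maze.sense(dir='east')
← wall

→ maze.sense(dir='west')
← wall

→ stack.pop()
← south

→ maze.move(dir='north')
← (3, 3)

→ maze.sense(dir='east')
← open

→ stack.push(x='east')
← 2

→ maze.move(dir='east')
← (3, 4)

→ maze.sense(dir='east')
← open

→ stack.push(x='east')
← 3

→ maze.move(dir='east')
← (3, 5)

→ maze.sense(dir='south')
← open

→ stack.push(x='south')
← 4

→ maze.move(dir='south')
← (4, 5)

→ maze.sense(dir='south')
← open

→ stack.push(x='south')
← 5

→ maze.move(dir='south')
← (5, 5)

→ maze.sense(dir='south')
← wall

→ maze.sense(dir='east')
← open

→ stack.push(x='east')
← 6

→ maze.move(dir='east')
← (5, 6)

→ maze.sense(dir='south')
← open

→ stack.push(x='south')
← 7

→ maze.move(dir='south')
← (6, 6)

→ maze.sense(dir='south')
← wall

→ maze.sense(dir='east')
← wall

→ stack.pop()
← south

→ maze.move(dir='north')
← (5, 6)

→ maze.sense(dir='east')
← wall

→ maze.sense(dir='north')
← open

→ stack.push(x='north')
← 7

→ maze.move(dir='north')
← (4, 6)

→ maze.sense(dir='east')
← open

→ stack.push(x='east')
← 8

→ maze.move(dir='east')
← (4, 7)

→ maze.sense(dir='east')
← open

→ stack.push(x='east')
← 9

→ maze.move(dir='east')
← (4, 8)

→ maze.sense(dir='south')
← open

→ stack.push(x='south')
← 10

→ maze.move(dir='south')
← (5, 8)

→ maze.sense(dir='south')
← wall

→ stack.pop()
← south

→ maze.move(dir='north')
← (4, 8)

→ maze.sense(dir='north')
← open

→ stack.push(x='north')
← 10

→ maze.move(dir='north')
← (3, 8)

→ maze.sense(dir='north')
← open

→ stack.push(x='north')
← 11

→ maze.move(dir='north')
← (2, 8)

→ maze.sense(dir='north')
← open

→ stack.push(x='north')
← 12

→ maze.move(dir='north')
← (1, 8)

→ maze.sense(dir='north')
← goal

→ maze.move(dir='north')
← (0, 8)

Answer: (0, 8)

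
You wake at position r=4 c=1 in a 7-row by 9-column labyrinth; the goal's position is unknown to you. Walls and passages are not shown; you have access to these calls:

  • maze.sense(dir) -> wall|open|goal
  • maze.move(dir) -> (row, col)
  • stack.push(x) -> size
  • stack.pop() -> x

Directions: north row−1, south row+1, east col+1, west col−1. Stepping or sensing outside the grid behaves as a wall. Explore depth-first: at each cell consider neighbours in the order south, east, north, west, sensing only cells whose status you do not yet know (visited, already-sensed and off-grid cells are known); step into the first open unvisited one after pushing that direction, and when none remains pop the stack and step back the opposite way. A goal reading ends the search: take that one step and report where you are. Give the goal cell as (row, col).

>> maze.sense(south)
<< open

>> stack.push(south)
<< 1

>> maze.move(south)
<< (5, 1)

>> maze.sense(south)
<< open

>> stack.push(south)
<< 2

>> maze.move(south)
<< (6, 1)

>> maze.sense(east)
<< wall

>> maze.sense(west)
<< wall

>> stack.pop()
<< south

>> maze.move(north)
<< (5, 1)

>> maze.sense(east)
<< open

>> stack.push(east)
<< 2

>> maze.move(east)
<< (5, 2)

>> maze.sense(east)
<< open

>> stack.push(east)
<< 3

>> maze.move(east)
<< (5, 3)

>> maze.sense(south)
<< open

>> stack.push(south)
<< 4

>> maze.move(south)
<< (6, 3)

>> maze.sense(east)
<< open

>> stack.push(east)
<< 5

>> maze.move(east)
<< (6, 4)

>> maze.sense(east)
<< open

>> stack.push(east)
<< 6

>> maze.move(east)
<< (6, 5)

>> maze.sense(east)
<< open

>> stack.push(east)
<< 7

>> maze.move(east)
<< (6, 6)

>> maze.sense(east)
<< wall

>> maze.sense(north)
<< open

>> stack.push(north)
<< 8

>> maze.move(north)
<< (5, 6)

>> maze.sense(east)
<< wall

>> maze.sense(north)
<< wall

>> maze.sense(west)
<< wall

>> stack.pop()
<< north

>> maze.move(south)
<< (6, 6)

>> stack.pop()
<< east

>> maze.move(west)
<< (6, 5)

>> stack.pop()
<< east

>> maze.move(west)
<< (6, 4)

>> maze.sense(north)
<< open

>> stack.push(north)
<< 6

>> maze.move(north)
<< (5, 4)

>> maze.sense(north)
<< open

>> stack.push(north)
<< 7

>> maze.move(north)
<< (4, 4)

>> maze.sense(east)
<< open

>> stack.push(east)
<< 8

>> maze.move(east)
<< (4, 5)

>> maze.sense(north)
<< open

>> stack.push(north)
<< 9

>> maze.move(north)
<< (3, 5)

>> maze.sense(east)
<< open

>> stack.push(east)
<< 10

>> maze.move(east)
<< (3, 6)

>> maze.sense(east)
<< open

>> stack.push(east)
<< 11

>> maze.move(east)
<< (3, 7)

>> maze.sense(south)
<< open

>> stack.push(south)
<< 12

>> maze.move(south)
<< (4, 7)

>> maze.sense(east)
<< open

>> stack.push(east)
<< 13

>> maze.move(east)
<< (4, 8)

>> maze.sense(south)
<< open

>> stack.push(south)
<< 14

>> maze.move(south)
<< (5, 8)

>> maze.sense(south)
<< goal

>> maze.move(south)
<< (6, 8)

Answer: (6, 8)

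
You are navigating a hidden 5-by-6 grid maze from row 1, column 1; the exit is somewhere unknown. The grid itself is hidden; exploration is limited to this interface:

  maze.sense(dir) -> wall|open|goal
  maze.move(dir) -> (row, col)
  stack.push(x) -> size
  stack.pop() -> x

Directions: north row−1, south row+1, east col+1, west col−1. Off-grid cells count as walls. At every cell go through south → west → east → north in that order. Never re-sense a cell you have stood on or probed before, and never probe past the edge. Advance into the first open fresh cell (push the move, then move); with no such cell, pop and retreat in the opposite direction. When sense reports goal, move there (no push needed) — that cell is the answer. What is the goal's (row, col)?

I use sense using dir→south, and observe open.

I use push using x→south, which returns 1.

I run move using dir→south, and see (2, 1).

I invoke sense using dir→south, which returns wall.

I invoke sense using dir→west, and get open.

I invoke push using x→west, → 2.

Now I run move using dir→west, → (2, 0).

I invoke sense using dir→south, giving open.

I run push using x→south, → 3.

I run move using dir→south, → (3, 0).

Invoking sense using dir→south, and observe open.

I run push using x→south, yielding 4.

I invoke move using dir→south, which returns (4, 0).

Using sense using dir→east, and see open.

I run push using x→east, and see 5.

Now I run move using dir→east, giving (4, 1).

I call sense using dir→east, and observe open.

I run push using x→east, → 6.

I run move using dir→east, and see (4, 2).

I use sense using dir→east, : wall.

Using sense using dir→north, and see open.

Calling push using x→north, — result: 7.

I try move using dir→north, → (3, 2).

Now I run sense using dir→east, : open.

I call push using x→east, and get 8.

Now I run move using dir→east, → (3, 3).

I invoke sense using dir→east, → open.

Next I call push using x→east, which returns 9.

Now I run move using dir→east, which returns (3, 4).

Calling sense using dir→south, and see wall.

Now I run sense using dir→east, and get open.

I use push using x→east, and see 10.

Now I run move using dir→east, which returns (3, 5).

Now I run sense using dir→south, → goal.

I try move using dir→south, which returns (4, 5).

Answer: (4, 5)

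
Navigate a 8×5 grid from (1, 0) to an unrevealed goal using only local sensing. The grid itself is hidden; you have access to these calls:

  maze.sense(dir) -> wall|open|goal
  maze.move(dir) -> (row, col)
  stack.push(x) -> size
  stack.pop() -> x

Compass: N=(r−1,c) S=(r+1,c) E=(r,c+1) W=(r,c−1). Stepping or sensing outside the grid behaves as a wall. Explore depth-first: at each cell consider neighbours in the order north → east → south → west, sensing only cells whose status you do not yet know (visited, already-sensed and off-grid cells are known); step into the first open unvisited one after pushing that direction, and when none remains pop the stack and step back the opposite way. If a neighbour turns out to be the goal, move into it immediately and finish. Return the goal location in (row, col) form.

[in] maze.sense dir=north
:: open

[in] stack.push x=north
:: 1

[in] maze.move dir=north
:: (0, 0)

[in] maze.sense dir=east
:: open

[in] stack.push x=east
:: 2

[in] maze.move dir=east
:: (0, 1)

[in] maze.sense dir=east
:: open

[in] stack.push x=east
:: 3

[in] maze.move dir=east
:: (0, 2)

[in] maze.sense dir=east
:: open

[in] stack.push x=east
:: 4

[in] maze.move dir=east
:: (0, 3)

[in] maze.sense dir=east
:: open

[in] stack.push x=east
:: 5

[in] maze.move dir=east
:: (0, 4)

[in] maze.sense dir=south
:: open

[in] stack.push x=south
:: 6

[in] maze.move dir=south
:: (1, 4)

[in] maze.sense dir=south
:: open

[in] stack.push x=south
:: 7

[in] maze.move dir=south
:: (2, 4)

[in] maze.sense dir=south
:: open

[in] stack.push x=south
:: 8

[in] maze.move dir=south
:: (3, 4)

[in] maze.sense dir=south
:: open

[in] stack.push x=south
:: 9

[in] maze.move dir=south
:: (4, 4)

[in] maze.sense dir=south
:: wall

[in] maze.sense dir=west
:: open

[in] stack.push x=west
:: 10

[in] maze.move dir=west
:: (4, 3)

[in] maze.sense dir=north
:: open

[in] stack.push x=north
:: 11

[in] maze.move dir=north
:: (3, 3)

[in] maze.sense dir=north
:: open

[in] stack.push x=north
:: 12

[in] maze.move dir=north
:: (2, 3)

[in] maze.sense dir=north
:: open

[in] stack.push x=north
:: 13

[in] maze.move dir=north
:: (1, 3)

[in] maze.sense dir=west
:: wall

[in] stack.pop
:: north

[in] maze.move dir=south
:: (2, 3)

[in] maze.sense dir=west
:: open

[in] stack.push x=west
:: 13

[in] maze.move dir=west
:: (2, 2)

[in] maze.sense dir=south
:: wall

[in] maze.sense dir=west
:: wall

[in] stack.pop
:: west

[in] maze.move dir=east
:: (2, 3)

[in] stack.pop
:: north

[in] maze.move dir=south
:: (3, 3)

[in] stack.pop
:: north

[in] maze.move dir=south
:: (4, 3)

[in] maze.sense dir=south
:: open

[in] stack.push x=south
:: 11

[in] maze.move dir=south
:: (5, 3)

[in] maze.sense dir=south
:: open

[in] stack.push x=south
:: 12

[in] maze.move dir=south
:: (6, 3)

[in] maze.sense dir=east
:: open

[in] stack.push x=east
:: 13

[in] maze.move dir=east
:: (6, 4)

[in] maze.sense dir=south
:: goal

[in] maze.move dir=south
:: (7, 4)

Answer: (7, 4)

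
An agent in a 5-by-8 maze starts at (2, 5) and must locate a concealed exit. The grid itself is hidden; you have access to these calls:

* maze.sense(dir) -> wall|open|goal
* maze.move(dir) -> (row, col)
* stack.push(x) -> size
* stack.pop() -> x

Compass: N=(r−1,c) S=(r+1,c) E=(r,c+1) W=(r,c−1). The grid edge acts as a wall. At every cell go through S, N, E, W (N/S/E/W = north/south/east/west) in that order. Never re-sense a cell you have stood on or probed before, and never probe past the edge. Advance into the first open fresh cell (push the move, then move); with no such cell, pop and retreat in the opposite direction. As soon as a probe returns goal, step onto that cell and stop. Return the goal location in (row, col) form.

I invoke maze.sense using dir→south, : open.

I run stack.push using x→south, yielding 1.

I call maze.move using dir→south, and get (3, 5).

Next I call maze.sense using dir→south, and observe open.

Now I run stack.push using x→south, and get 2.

Now I run maze.move using dir→south, → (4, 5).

I run maze.sense using dir→east, giving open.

Then stack.push using x→east, → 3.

Calling maze.move using dir→east, and see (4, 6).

Using maze.sense using dir→north, : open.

I use stack.push using x→north, and get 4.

Using maze.move using dir→north, → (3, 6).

Using maze.sense using dir→north, and get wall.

Now I run maze.sense using dir→east, which returns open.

I use stack.push using x→east, which returns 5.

Calling maze.move using dir→east, : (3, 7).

Calling maze.sense using dir→south, → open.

Calling stack.push using x→south, and see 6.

Invoking maze.move using dir→south, : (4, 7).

Next I call stack.pop(), → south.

Using maze.move using dir→north, giving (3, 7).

Now I run maze.sense using dir→north, which returns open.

I use stack.push using x→north, yielding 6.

I run maze.move using dir→north, — result: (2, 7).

Using maze.sense using dir→north, and see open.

I invoke stack.push using x→north, giving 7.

I run maze.move using dir→north, and see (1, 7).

Using maze.sense using dir→north, which returns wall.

Invoking maze.sense using dir→west, and get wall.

Invoking stack.pop, giving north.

Invoking maze.move using dir→south, → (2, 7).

Invoking stack.pop(), and observe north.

Now I run maze.move using dir→south, and see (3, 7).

Invoking stack.pop, and get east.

I run maze.move using dir→west, yielding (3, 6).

I try stack.pop(), giving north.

Using maze.move using dir→south, and observe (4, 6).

I call stack.pop(), — result: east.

I run maze.move using dir→west, : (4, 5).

Now I run maze.sense using dir→west, and observe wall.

Calling stack.pop(), and see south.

Calling maze.move using dir→north, : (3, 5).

Invoking maze.sense using dir→west, and observe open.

I invoke stack.push using x→west, : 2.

I try maze.move using dir→west, yielding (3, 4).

Next I call maze.sense using dir→north, and get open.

Invoking stack.push using x→north, and observe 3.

I call maze.move using dir→north, and see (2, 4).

Now I run maze.sense using dir→north, giving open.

Then stack.push using x→north, which returns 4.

Now I run maze.move using dir→north, → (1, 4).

Now I run maze.sense using dir→north, giving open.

I call stack.push using x→north, → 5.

Using maze.move using dir→north, and see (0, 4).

I call maze.sense using dir→east, yielding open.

I invoke stack.push using x→east, which returns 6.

I try maze.move using dir→east, → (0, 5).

Using maze.sense using dir→south, and get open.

Calling stack.push using x→south, → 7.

Next I call maze.move using dir→south, : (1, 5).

I use stack.pop(), and see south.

Next I call maze.move using dir→north, yielding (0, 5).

I call maze.sense using dir→east, — result: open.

Now I run stack.push using x→east, and see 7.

Then maze.move using dir→east, : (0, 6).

Invoking stack.pop, : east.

Then maze.move using dir→west, → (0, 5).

I call stack.pop, — result: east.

I run maze.move using dir→west, and observe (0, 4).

Next I call maze.sense using dir→west, giving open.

Then stack.push using x→west, : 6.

Calling maze.move using dir→west, yielding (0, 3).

I invoke maze.sense using dir→south, : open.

Next I call stack.push using x→south, which returns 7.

Calling maze.move using dir→south, yielding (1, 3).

I call maze.sense using dir→south, giving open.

Using stack.push using x→south, and get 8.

I try maze.move using dir→south, → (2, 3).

Next I call maze.sense using dir→south, and get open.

Invoking stack.push using x→south, and see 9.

I try maze.move using dir→south, : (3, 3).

Invoking maze.sense using dir→south, giving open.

I call stack.push using x→south, and get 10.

Invoking maze.move using dir→south, and get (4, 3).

Calling maze.sense using dir→west, → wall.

Now I run stack.pop, and get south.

I use maze.move using dir→north, and get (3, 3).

I try maze.sense using dir→west, : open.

I run stack.push using x→west, which returns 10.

I try maze.move using dir→west, yielding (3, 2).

I use maze.sense using dir→north, : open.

Calling stack.push using x→north, which returns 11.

Then maze.move using dir→north, yielding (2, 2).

Next I call maze.sense using dir→north, giving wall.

Using maze.sense using dir→west, yielding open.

Now I run stack.push using x→west, and observe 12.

I invoke maze.move using dir→west, yielding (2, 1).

I call maze.sense using dir→south, yielding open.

I call stack.push using x→south, → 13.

Invoking maze.move using dir→south, → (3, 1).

Calling maze.sense using dir→south, giving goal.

Now I run maze.move using dir→south, → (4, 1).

Answer: (4, 1)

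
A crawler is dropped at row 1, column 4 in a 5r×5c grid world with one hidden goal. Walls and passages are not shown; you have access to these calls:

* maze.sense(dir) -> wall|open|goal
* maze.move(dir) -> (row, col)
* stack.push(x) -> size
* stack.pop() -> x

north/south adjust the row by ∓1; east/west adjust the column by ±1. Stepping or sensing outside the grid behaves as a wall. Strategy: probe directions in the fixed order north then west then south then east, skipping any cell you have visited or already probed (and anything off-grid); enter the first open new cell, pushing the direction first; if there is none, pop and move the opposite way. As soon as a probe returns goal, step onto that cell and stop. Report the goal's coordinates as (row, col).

Invoking maze.sense with dir=north, → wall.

Calling maze.sense with dir=west, and observe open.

Invoking stack.push with x=west, and get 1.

Next I call maze.move with dir=west, and observe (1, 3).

I call maze.sense with dir=north, yielding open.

I run stack.push with x=north, — result: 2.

I run maze.move with dir=north, giving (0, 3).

I invoke maze.sense with dir=west, and see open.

Using stack.push with x=west, → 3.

I use maze.move with dir=west, which returns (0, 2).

Using maze.sense with dir=west, → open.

Now I run stack.push with x=west, → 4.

I run maze.move with dir=west, : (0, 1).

I use maze.sense with dir=west, and see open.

I use stack.push with x=west, which returns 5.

I invoke maze.move with dir=west, : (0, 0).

I call maze.sense with dir=south, — result: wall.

Using stack.pop(), yielding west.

I run maze.move with dir=east, : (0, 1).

I invoke maze.sense with dir=south, giving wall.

I use stack.pop, and observe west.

Using maze.move with dir=east, : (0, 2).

Next I call maze.sense with dir=south, : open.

Next I call stack.push with x=south, — result: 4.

Calling maze.move with dir=south, and get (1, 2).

I invoke maze.sense with dir=south, yielding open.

Using stack.push with x=south, yielding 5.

I call maze.move with dir=south, and observe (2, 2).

I invoke maze.sense with dir=west, which returns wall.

I run maze.sense with dir=south, which returns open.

Now I run stack.push with x=south, which returns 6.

I invoke maze.move with dir=south, giving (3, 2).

Now I run maze.sense with dir=west, giving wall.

Now I run maze.sense with dir=south, and see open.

I call stack.push with x=south, which returns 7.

Next I call maze.move with dir=south, and observe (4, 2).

Calling maze.sense with dir=west, and see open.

Calling stack.push with x=west, and observe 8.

I use maze.move with dir=west, and see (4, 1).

I try maze.sense with dir=west, yielding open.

Next I call stack.push with x=west, : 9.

I invoke maze.move with dir=west, which returns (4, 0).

Using maze.sense with dir=north, : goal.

Invoking maze.move with dir=north, and see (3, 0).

Answer: (3, 0)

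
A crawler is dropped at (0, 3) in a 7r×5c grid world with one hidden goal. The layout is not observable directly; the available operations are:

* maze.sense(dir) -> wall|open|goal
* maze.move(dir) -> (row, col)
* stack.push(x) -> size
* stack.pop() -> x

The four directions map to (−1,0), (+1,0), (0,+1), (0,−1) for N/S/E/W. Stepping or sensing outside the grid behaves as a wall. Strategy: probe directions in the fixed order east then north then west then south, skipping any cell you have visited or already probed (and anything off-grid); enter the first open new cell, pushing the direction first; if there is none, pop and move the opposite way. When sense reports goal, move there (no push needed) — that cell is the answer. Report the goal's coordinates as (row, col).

# sense(dir: east) == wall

# sense(dir: west) == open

# push(x: west) == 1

# move(dir: west) == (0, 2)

# sense(dir: west) == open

# push(x: west) == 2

# move(dir: west) == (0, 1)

# sense(dir: west) == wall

# sense(dir: south) == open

# push(x: south) == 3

# move(dir: south) == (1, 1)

# sense(dir: east) == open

# push(x: east) == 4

# move(dir: east) == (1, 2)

# sense(dir: east) == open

# push(x: east) == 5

# move(dir: east) == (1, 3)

# sense(dir: east) == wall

# sense(dir: south) == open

# push(x: south) == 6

# move(dir: south) == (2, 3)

# sense(dir: east) == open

# push(x: east) == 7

# move(dir: east) == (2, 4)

# sense(dir: south) == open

# push(x: south) == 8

# move(dir: south) == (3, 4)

# sense(dir: west) == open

# push(x: west) == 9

# move(dir: west) == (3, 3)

# sense(dir: west) == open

# push(x: west) == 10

# move(dir: west) == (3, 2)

# sense(dir: north) == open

# push(x: north) == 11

# move(dir: north) == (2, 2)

# sense(dir: west) == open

# push(x: west) == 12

# move(dir: west) == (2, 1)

# sense(dir: west) == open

# push(x: west) == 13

# move(dir: west) == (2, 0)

# sense(dir: north) == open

# push(x: north) == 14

# move(dir: north) == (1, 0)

# pop() == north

# move(dir: south) == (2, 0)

# sense(dir: south) == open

# push(x: south) == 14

# move(dir: south) == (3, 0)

# sense(dir: east) == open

# push(x: east) == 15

# move(dir: east) == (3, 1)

# sense(dir: south) == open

# push(x: south) == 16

# move(dir: south) == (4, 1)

# sense(dir: east) == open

# push(x: east) == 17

# move(dir: east) == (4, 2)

# sense(dir: east) == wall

# sense(dir: south) == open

# push(x: south) == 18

# move(dir: south) == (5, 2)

# sense(dir: east) == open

# push(x: east) == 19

# move(dir: east) == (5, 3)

# sense(dir: east) == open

# push(x: east) == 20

# move(dir: east) == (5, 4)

# sense(dir: north) == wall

# sense(dir: south) == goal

# move(dir: south) == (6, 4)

Answer: (6, 4)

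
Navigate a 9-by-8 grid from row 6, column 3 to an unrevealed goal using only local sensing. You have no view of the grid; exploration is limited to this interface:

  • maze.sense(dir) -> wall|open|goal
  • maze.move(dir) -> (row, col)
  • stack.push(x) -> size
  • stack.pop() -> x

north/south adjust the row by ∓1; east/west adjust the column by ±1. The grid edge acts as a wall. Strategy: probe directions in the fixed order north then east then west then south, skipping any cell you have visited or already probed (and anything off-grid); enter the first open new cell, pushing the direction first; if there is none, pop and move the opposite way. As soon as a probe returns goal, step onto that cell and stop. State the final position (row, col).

-- 1. maze.sense(dir='north') : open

-- 2. stack.push(x='north') : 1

-- 3. maze.move(dir='north') : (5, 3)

-- 4. maze.sense(dir='north') : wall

-- 5. maze.sense(dir='east') : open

-- 6. stack.push(x='east') : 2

-- 7. maze.move(dir='east') : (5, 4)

-- 8. maze.sense(dir='north') : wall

-- 9. maze.sense(dir='east') : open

-- 10. stack.push(x='east') : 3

-- 11. maze.move(dir='east') : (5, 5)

-- 12. maze.sense(dir='north') : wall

-- 13. maze.sense(dir='east') : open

-- 14. stack.push(x='east') : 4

-- 15. maze.move(dir='east') : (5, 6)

-- 16. maze.sense(dir='north') : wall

-- 17. maze.sense(dir='east') : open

-- 18. stack.push(x='east') : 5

-- 19. maze.move(dir='east') : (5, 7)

-- 20. maze.sense(dir='north') : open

-- 21. stack.push(x='north') : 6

-- 22. maze.move(dir='north') : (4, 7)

-- 23. maze.sense(dir='north') : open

-- 24. stack.push(x='north') : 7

-- 25. maze.move(dir='north') : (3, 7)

-- 26. maze.sense(dir='north') : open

-- 27. stack.push(x='north') : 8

-- 28. maze.move(dir='north') : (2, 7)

-- 29. maze.sense(dir='north') : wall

-- 30. maze.sense(dir='west') : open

-- 31. stack.push(x='west') : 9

-- 32. maze.move(dir='west') : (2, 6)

-- 33. maze.sense(dir='north') : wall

-- 34. maze.sense(dir='west') : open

-- 35. stack.push(x='west') : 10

-- 36. maze.move(dir='west') : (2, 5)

-- 37. maze.sense(dir='north') : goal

-- 38. maze.move(dir='north') : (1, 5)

Answer: (1, 5)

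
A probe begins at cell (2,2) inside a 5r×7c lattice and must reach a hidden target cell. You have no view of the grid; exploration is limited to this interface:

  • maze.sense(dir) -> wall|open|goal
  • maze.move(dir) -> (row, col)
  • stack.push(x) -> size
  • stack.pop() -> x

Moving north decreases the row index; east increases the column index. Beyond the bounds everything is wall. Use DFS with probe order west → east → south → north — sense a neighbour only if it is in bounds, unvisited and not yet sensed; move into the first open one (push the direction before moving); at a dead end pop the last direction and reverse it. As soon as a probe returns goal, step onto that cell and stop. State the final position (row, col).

# maze.sense(dir→west) == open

# stack.push(x→west) == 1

# maze.move(dir→west) == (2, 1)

# maze.sense(dir→west) == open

# stack.push(x→west) == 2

# maze.move(dir→west) == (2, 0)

# maze.sense(dir→south) == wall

# maze.sense(dir→north) == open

# stack.push(x→north) == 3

# maze.move(dir→north) == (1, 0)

# maze.sense(dir→east) == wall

# maze.sense(dir→north) == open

# stack.push(x→north) == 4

# maze.move(dir→north) == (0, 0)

# maze.sense(dir→east) == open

# stack.push(x→east) == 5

# maze.move(dir→east) == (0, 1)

# maze.sense(dir→east) == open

# stack.push(x→east) == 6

# maze.move(dir→east) == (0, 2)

# maze.sense(dir→east) == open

# stack.push(x→east) == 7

# maze.move(dir→east) == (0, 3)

# maze.sense(dir→east) == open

# stack.push(x→east) == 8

# maze.move(dir→east) == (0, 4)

# maze.sense(dir→east) == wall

# maze.sense(dir→south) == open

# stack.push(x→south) == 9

# maze.move(dir→south) == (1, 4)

# maze.sense(dir→west) == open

# stack.push(x→west) == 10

# maze.move(dir→west) == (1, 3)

# maze.sense(dir→west) == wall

# maze.sense(dir→south) == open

# stack.push(x→south) == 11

# maze.move(dir→south) == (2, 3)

# maze.sense(dir→east) == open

# stack.push(x→east) == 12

# maze.move(dir→east) == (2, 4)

# maze.sense(dir→east) == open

# stack.push(x→east) == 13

# maze.move(dir→east) == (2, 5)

# maze.sense(dir→east) == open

# stack.push(x→east) == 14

# maze.move(dir→east) == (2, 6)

# maze.sense(dir→south) == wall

# maze.sense(dir→north) == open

# stack.push(x→north) == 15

# maze.move(dir→north) == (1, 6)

# maze.sense(dir→west) == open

# stack.push(x→west) == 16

# maze.move(dir→west) == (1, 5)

# stack.pop() == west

# maze.move(dir→east) == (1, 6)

# maze.sense(dir→north) == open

# stack.push(x→north) == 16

# maze.move(dir→north) == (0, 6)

# stack.pop() == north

# maze.move(dir→south) == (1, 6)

# stack.pop() == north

# maze.move(dir→south) == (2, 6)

# stack.pop() == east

# maze.move(dir→west) == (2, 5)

# maze.sense(dir→south) == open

# stack.push(x→south) == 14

# maze.move(dir→south) == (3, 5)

# maze.sense(dir→west) == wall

# maze.sense(dir→south) == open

# stack.push(x→south) == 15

# maze.move(dir→south) == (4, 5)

# maze.sense(dir→west) == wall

# maze.sense(dir→east) == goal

# maze.move(dir→east) == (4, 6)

Answer: (4, 6)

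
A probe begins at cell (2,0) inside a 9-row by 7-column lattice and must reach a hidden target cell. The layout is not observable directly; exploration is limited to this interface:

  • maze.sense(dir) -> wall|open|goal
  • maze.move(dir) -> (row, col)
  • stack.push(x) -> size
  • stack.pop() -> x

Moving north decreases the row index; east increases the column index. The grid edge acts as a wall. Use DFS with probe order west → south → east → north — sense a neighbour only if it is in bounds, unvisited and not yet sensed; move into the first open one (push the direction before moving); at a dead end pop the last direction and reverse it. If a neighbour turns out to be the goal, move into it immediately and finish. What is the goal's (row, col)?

-> maze.sense(dir→south)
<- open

-> stack.push(x→south)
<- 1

-> maze.move(dir→south)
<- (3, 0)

-> maze.sense(dir→south)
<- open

-> stack.push(x→south)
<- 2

-> maze.move(dir→south)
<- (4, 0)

-> maze.sense(dir→south)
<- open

-> stack.push(x→south)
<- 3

-> maze.move(dir→south)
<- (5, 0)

-> maze.sense(dir→south)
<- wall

-> maze.sense(dir→east)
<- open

-> stack.push(x→east)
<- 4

-> maze.move(dir→east)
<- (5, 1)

-> maze.sense(dir→south)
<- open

-> stack.push(x→south)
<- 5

-> maze.move(dir→south)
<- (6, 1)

-> maze.sense(dir→south)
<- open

-> stack.push(x→south)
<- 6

-> maze.move(dir→south)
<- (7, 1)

-> maze.sense(dir→west)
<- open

-> stack.push(x→west)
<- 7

-> maze.move(dir→west)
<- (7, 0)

-> maze.sense(dir→south)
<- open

-> stack.push(x→south)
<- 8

-> maze.move(dir→south)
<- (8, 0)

-> maze.sense(dir→east)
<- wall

-> stack.pop()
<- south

-> maze.move(dir→north)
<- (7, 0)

-> stack.pop()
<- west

-> maze.move(dir→east)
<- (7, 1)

-> maze.sense(dir→east)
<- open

-> stack.push(x→east)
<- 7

-> maze.move(dir→east)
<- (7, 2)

-> maze.sense(dir→south)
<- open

-> stack.push(x→south)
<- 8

-> maze.move(dir→south)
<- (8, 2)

-> maze.sense(dir→east)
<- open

-> stack.push(x→east)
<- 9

-> maze.move(dir→east)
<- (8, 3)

-> maze.sense(dir→east)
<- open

-> stack.push(x→east)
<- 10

-> maze.move(dir→east)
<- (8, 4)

-> maze.sense(dir→east)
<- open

-> stack.push(x→east)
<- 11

-> maze.move(dir→east)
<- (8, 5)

-> maze.sense(dir→east)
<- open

-> stack.push(x→east)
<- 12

-> maze.move(dir→east)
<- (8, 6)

-> maze.sense(dir→north)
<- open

-> stack.push(x→north)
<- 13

-> maze.move(dir→north)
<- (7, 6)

-> maze.sense(dir→west)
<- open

-> stack.push(x→west)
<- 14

-> maze.move(dir→west)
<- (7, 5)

-> maze.sense(dir→west)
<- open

-> stack.push(x→west)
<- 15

-> maze.move(dir→west)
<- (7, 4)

-> maze.sense(dir→west)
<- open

-> stack.push(x→west)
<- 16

-> maze.move(dir→west)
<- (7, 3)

-> maze.sense(dir→north)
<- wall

-> stack.pop()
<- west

-> maze.move(dir→east)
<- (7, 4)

-> maze.sense(dir→north)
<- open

-> stack.push(x→north)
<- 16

-> maze.move(dir→north)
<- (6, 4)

-> maze.sense(dir→east)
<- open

-> stack.push(x→east)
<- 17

-> maze.move(dir→east)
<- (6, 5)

-> maze.sense(dir→east)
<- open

-> stack.push(x→east)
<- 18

-> maze.move(dir→east)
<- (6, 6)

-> maze.sense(dir→north)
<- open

-> stack.push(x→north)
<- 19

-> maze.move(dir→north)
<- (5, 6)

-> maze.sense(dir→west)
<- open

-> stack.push(x→west)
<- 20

-> maze.move(dir→west)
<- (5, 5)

-> maze.sense(dir→west)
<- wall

-> maze.sense(dir→north)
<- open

-> stack.push(x→north)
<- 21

-> maze.move(dir→north)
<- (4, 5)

-> maze.sense(dir→west)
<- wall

-> maze.sense(dir→east)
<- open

-> stack.push(x→east)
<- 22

-> maze.move(dir→east)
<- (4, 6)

-> maze.sense(dir→north)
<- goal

-> maze.move(dir→north)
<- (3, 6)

Answer: (3, 6)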